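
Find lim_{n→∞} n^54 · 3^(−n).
lim = 0

Exponentials with base > 1 dominate every fixed polynomial: for any fixed c, n^c / 3^n → 0 as n → ∞ (e.g. by the ratio test, or by writing 3^n = e^(n ln 3) and noting e^(n ln 3) / n^c → ∞). Hence n^54 · 3^(−n) = n^54 / 3^n → 0.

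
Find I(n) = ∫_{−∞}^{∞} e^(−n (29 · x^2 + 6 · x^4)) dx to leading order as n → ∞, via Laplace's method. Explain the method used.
I(n) ~ sqrt(π/(29n))

φ(x) = 29 · x^2 + 6 · x^4 has its unique global minimum at x* = 0 (since φ'(x) = 58x + 24x^3 = 0 only at x = 0 for real x with both coefficients positive, and φ → ∞ as |x| → ∞). At x* = 0, φ(0) = 0 and φ''(0) = 58. Laplace's method then gives
  I(n) ~ sqrt(2π / (n · φ''(0))) · e^(−n φ(0)) = sqrt(2π / (58n)) = sqrt(π/(29n)).
The 6 · x^4 term contributes only at subleading order (an O(1/n) relative correction).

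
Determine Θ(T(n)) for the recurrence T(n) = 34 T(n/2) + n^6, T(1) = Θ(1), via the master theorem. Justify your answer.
T(n) = Θ(n^6)

log_2 34 ≈ 5.087. f(n) = n^6 dominates n^(log_2 34) since 6 > 5.087, and the regularity condition a·f(n/b) = 34·(n/2)^6 = (34/64)·n^6 ≤ c·f(n) holds with c = 34/64 ≈ 0.531 < 1. So this is Case 3: T(n) = Θ(f(n)) = Θ(n^6).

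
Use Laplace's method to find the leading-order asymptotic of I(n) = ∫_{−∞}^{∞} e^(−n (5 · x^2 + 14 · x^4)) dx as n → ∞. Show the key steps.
I(n) ~ sqrt(π/(5n))

φ(x) = 5 · x^2 + 14 · x^4 has its unique global minimum at x* = 0 (since φ'(x) = 10x + 56x^3 = 0 only at x = 0 for real x with both coefficients positive, and φ → ∞ as |x| → ∞). At x* = 0, φ(0) = 0 and φ''(0) = 10. Laplace's method then gives
  I(n) ~ sqrt(2π / (n · φ''(0))) · e^(−n φ(0)) = sqrt(2π / (10n)) = sqrt(π/(5n)).
The 14 · x^4 term contributes only at subleading order (an O(1/n) relative correction).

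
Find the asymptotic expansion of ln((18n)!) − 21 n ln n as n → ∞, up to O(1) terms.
ln((18n)!) − 21 n ln n = −3 n ln n + 18(ln 18 − 1) n + (1/2) ln(2π·18n) + O(1/n)

Stirling: ln((18n)!) = 18n ln(18n) − 18n + (1/2) ln(2π·18n) + O(1/n).
Expand 18n ln(18n) = 18n (ln n + ln 18) = 18n ln n + 18n ln 18.
Subtract 21n ln n: leading term is (18 − 21) n ln n = −3 n ln n. The next term is 18n ln 18 − 18n = 18(ln 18 − 1) n. Then the (1/2) ln(2π·18n) correction.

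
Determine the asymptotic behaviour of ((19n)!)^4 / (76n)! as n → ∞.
((19n)!)^4/(76n)! ~ ((2π·19n)^(3/2) / 2) · 4^(−4·19n)  →  0

Write N = 19n. Stirling: N! ~ sqrt(2π N)(N/e)^N and (4N)! ~ sqrt(2π·4N)·(4N/e)^(4N).
  (N!)^4/(4N)! ~ (2π N)^(4/2) (N/e)^(4N) / [sqrt(2π·4N) (4N/e)^(4N)]
     = (2π N)^(4/2) / sqrt(2π·4N) · (N/(4N))^(4N)
     = (2π N)^((4−1)/2) / 2 · 4^(−4N).
Since 4^4 > 1, the factor 4^(−4N) decays exponentially, so the ratio → 0. Substituting N = 19n gives the stated form.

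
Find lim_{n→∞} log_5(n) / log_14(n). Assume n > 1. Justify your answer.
lim = ln(14) / ln(5) = log_5(14)

Change of base: log_5(n) = ln n / ln 5 and log_14(n) = ln n / ln 14. The ratio is (ln n / ln 5) · (ln 14 / ln n) = ln 14 / ln 5, a constant independent of n. So the limit is ln 14 / ln 5 = log_5(14).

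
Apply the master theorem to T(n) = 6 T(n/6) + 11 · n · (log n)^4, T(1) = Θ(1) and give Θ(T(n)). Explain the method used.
T(n) = Θ(n · (log n)^5)

Here log_6 6 = 1 and f(n) = 11 · n · (log n)^4 = Θ(n^(log_6 6) · (log n)^4). This is the extended Case 2 of the master theorem (f matches the critical exponent up to log factors), giving T(n) = Θ(n^(log_6 6) · (log n)^(4+1)) = Θ(n · (log n)^5).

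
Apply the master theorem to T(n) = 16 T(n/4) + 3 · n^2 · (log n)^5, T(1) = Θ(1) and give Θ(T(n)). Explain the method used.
T(n) = Θ(n^2 · (log n)^6)

Here log_4 16 = 2 and f(n) = 3 · n^2 · (log n)^5 = Θ(n^(log_4 16) · (log n)^5). This is the extended Case 2 of the master theorem (f matches the critical exponent up to log factors), giving T(n) = Θ(n^(log_4 16) · (log n)^(5+1)) = Θ(n^2 · (log n)^6).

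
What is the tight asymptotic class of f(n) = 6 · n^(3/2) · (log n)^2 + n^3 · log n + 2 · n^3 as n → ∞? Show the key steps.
f(n) ∈ Θ(n^3 · log n)

Compare the terms by growth order. For large n, n^a · (log n)^b dominates n^a' · (log n)^b' iff a > a', or (a = a' and b > b'). Ranking the 3 terms shows the dominant one is n^3 · log n. Hence f(n) ∈ Θ(n^3 · log n).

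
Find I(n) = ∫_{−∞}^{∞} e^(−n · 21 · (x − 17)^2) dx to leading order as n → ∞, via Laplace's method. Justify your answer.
I(n) = sqrt(π/(21n))

Here φ(x) = 21 · (x − 17)^2 has its unique minimum at x* = 17 with φ(x*) = 0 and φ''(x*) = 42. Laplace's method gives
  I(n) ~ e^(−n φ(x*)) · sqrt(2π / (n · φ''(x*))) = sqrt(2π / (42n)) = sqrt(π/(21n)).
This is exact: substituting u = (x − 17)·sqrt(21n) gives I(n) = (1/sqrt(21n)) ∫_{−∞}^{∞} e^(−u^2) du = sqrt(π/(21n)).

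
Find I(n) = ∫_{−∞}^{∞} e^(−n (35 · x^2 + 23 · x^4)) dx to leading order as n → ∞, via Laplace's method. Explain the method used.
I(n) ~ sqrt(π/(35n))

φ(x) = 35 · x^2 + 23 · x^4 has its unique global minimum at x* = 0 (since φ'(x) = 70x + 92x^3 = 0 only at x = 0 for real x with both coefficients positive, and φ → ∞ as |x| → ∞). At x* = 0, φ(0) = 0 and φ''(0) = 70. Laplace's method then gives
  I(n) ~ sqrt(2π / (n · φ''(0))) · e^(−n φ(0)) = sqrt(2π / (70n)) = sqrt(π/(35n)).
The 23 · x^4 term contributes only at subleading order (an O(1/n) relative correction).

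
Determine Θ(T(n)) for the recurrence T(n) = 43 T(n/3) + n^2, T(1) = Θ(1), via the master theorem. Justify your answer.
T(n) = Θ(n^(log_3 43))

Master theorem: compare f(n) = n^2 to n^(log_3 43) where log_3 43 ≈ 3.424. Since 2 < log_3 43, we have f(n) = O(n^(log_3 43 − ε)) for some ε > 0 — Case 1. Hence T(n) = Θ(n^(log_3 43)).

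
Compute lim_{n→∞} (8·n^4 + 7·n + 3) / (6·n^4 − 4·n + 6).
lim = 8/6 = 4/3

For large n the leading n^4 terms dominate both numerator and denominator. Dividing top and bottom by n^4, every other term tends to 0, leaving 8/6 = 4/3.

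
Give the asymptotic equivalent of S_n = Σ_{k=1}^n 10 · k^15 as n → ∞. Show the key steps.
S_n ~ 5 · n^16 / 8

By integral comparison (Euler-Maclaurin), Σ_{k=1}^n 10 · k^15 = 10 · ∫_0^n x^15 dx + O(n^15) = 10 · n^16/16 = 5 · n^16 / 8 + O(n^15). (Equivalently, Faulhaber's formula gives the same leading term.)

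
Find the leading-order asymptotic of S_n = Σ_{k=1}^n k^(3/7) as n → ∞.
S_n ~ (7/10) · n^(10/7)

Integral comparison: Σ_{k=1}^n k^(3/7) = ∫_0^n x^(3/7) dx + O(n^(3/7)). The integral is n^(1 + 3/7) / (1 + 3/7) = n^((3+7)/7) / ((3+7)/7) = (7/10) · n^(10/7).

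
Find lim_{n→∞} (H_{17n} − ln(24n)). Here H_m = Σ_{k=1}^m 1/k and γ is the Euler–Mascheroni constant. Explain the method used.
lim = ln(17/24) + γ

By Euler-Maclaurin, H_m = ln m + γ + O(1/m). So
  H_{17n} − ln(24n) = ln(17n) + γ − ln(24n) + O(1/n)
                       = ln(17/24) + γ + O(1/n).
Hence the limit is ln(17/24) + γ.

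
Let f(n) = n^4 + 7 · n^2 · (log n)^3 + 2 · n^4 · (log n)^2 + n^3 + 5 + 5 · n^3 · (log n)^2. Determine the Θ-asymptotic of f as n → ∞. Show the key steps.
f(n) ∈ Θ(n^4 · (log n)^2)

Compare the terms by growth order. For large n, n^a · (log n)^b dominates n^a' · (log n)^b' iff a > a', or (a = a' and b > b'). Ranking the 6 terms shows the dominant one is 2 · n^4 · (log n)^2. Hence f(n) ∈ Θ(n^4 · (log n)^2).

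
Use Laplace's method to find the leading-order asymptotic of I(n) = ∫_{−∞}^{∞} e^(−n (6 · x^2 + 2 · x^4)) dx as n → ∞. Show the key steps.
I(n) ~ sqrt(π/(6n))

φ(x) = 6 · x^2 + 2 · x^4 has its unique global minimum at x* = 0 (since φ'(x) = 12x + 8x^3 = 0 only at x = 0 for real x with both coefficients positive, and φ → ∞ as |x| → ∞). At x* = 0, φ(0) = 0 and φ''(0) = 12. Laplace's method then gives
  I(n) ~ sqrt(2π / (n · φ''(0))) · e^(−n φ(0)) = sqrt(2π / (12n)) = sqrt(π/(6n)).
The 2 · x^4 term contributes only at subleading order (an O(1/n) relative correction).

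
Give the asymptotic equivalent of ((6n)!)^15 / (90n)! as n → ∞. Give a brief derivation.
((6n)!)^15/(90n)! ~ ((2π·6n)^(14/2) / sqrt(15)) · 15^(−15·6n)  →  0

Write N = 6n. Stirling: N! ~ sqrt(2π N)(N/e)^N and (15N)! ~ sqrt(2π·15N)·(15N/e)^(15N).
  (N!)^15/(15N)! ~ (2π N)^(15/2) (N/e)^(15N) / [sqrt(2π·15N) (15N/e)^(15N)]
     = (2π N)^(15/2) / sqrt(2π·15N) · (N/(15N))^(15N)
     = (2π N)^((15−1)/2) / sqrt(15) · 15^(−15N).
Since 15^15 > 1, the factor 15^(−15N) decays exponentially, so the ratio → 0. Substituting N = 6n gives the stated form.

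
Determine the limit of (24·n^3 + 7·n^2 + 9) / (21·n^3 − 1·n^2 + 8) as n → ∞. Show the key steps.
lim = 24/21 = 8/7

For large n the leading n^3 terms dominate both numerator and denominator. Dividing top and bottom by n^3, every other term tends to 0, leaving 24/21 = 8/7.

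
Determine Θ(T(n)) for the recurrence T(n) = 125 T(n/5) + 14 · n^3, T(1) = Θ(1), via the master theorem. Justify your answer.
T(n) = Θ(n^3 log n)

log_5 125 = 3, and f(n) = 14 · n^3 = Θ(n^(log_5 125)). This is Case 2 of the master theorem: T(n) = Θ(f(n) · log n) = Θ(n^3 log n).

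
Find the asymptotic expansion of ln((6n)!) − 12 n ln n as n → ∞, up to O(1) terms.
ln((6n)!) − 12 n ln n = −6 n ln n + 6(ln 6 − 1) n + (1/2) ln(2π·6n) + O(1/n)

Stirling: ln((6n)!) = 6n ln(6n) − 6n + (1/2) ln(2π·6n) + O(1/n).
Expand 6n ln(6n) = 6n (ln n + ln 6) = 6n ln n + 6n ln 6.
Subtract 12n ln n: leading term is (6 − 12) n ln n = −6 n ln n. The next term is 6n ln 6 − 6n = 6(ln 6 − 1) n. Then the (1/2) ln(2π·6n) correction.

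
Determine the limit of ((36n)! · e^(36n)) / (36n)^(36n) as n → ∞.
lim = ∞

Stirling: (36n)! ~ sqrt(2π·36n) · (36n/e)^(36n). Hence
  (36n)! · e^(36n) / (36n)^(36n) ~ sqrt(2π·36n) = sqrt(2π·36) · sqrt(n) → ∞.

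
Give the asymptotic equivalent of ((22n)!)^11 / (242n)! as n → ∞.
((22n)!)^11/(242n)! ~ ((2π·22n)^(10/2) / sqrt(11)) · 11^(−11·22n)  →  0

Write N = 22n. Stirling: N! ~ sqrt(2π N)(N/e)^N and (11N)! ~ sqrt(2π·11N)·(11N/e)^(11N).
  (N!)^11/(11N)! ~ (2π N)^(11/2) (N/e)^(11N) / [sqrt(2π·11N) (11N/e)^(11N)]
     = (2π N)^(11/2) / sqrt(2π·11N) · (N/(11N))^(11N)
     = (2π N)^((11−1)/2) / sqrt(11) · 11^(−11N).
Since 11^11 > 1, the factor 11^(−11N) decays exponentially, so the ratio → 0. Substituting N = 22n gives the stated form.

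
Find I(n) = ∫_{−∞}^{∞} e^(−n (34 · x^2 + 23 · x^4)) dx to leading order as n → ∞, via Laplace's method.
I(n) ~ sqrt(π/(34n))

φ(x) = 34 · x^2 + 23 · x^4 has its unique global minimum at x* = 0 (since φ'(x) = 68x + 92x^3 = 0 only at x = 0 for real x with both coefficients positive, and φ → ∞ as |x| → ∞). At x* = 0, φ(0) = 0 and φ''(0) = 68. Laplace's method then gives
  I(n) ~ sqrt(2π / (n · φ''(0))) · e^(−n φ(0)) = sqrt(2π / (68n)) = sqrt(π/(34n)).
The 23 · x^4 term contributes only at subleading order (an O(1/n) relative correction).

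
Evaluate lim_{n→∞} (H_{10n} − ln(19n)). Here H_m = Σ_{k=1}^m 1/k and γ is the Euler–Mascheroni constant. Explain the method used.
lim = ln(10/19) + γ

By Euler-Maclaurin, H_m = ln m + γ + O(1/m). So
  H_{10n} − ln(19n) = ln(10n) + γ − ln(19n) + O(1/n)
                       = ln(10/19) + γ + O(1/n).
Hence the limit is ln(10/19) + γ.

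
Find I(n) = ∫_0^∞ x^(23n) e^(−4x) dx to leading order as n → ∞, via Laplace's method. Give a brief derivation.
I(n) ~ (sqrt(2π·23n) / 4) · (23n/(4e))^(23n)

Write the integrand as exp(23n ln x − 4x) and set f(x) = 23n ln x − 4x. Then f'(x) = 23n/x − 4 = 0 at x* = 23n/4, and f''(x*) = −23n/x*^2 = −4^2/(23n). Laplace's method (interior maximum) gives
  I(n) ~ e^(f(x*)) · sqrt(2π / |f''(x*)|)
        = exp(23n ln(23n/4) − 23n) · sqrt(2π · 23n / 4^2)
        = (23n/4)^(23n) e^(−23n) · sqrt(2π·23n) / 4
        = (sqrt(2π·23n) / 4) · (23n/(4e))^(23n).
This matches Γ(23n+1)/4^(23n+1) with Stirling applied to Γ.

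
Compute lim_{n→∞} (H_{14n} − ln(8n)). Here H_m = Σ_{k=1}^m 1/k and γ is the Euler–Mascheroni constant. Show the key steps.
lim = ln(7/4) + γ

By Euler-Maclaurin, H_m = ln m + γ + O(1/m). So
  H_{14n} − ln(8n) = ln(14n) + γ − ln(8n) + O(1/n)
                       = ln(14/8) + γ + O(1/n).
Hence the limit is ln(14/8) + γ (= ln(7/4)).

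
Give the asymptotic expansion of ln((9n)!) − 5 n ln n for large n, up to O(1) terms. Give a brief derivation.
ln((9n)!) − 5 n ln n = 4 n ln n + 9(ln 9 − 1) n + (1/2) ln(2π·9n) + O(1/n)

Stirling: ln((9n)!) = 9n ln(9n) − 9n + (1/2) ln(2π·9n) + O(1/n).
Expand 9n ln(9n) = 9n (ln n + ln 9) = 9n ln n + 9n ln 9.
Subtract 5n ln n: leading term is (9 − 5) n ln n = 4 n ln n. The next term is 9n ln 9 − 9n = 9(ln 9 − 1) n. Then the (1/2) ln(2π·9n) correction.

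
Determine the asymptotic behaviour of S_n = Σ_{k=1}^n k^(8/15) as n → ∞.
S_n ~ (15/23) · n^(23/15)

Integral comparison: Σ_{k=1}^n k^(8/15) = ∫_0^n x^(8/15) dx + O(n^(8/15)). The integral is n^(1 + 8/15) / (1 + 8/15) = n^((8+15)/15) / ((8+15)/15) = (15/23) · n^(23/15).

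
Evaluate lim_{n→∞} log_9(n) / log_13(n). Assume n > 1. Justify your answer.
lim = ln(13) / ln(9) = log_9(13)

Change of base: log_9(n) = ln n / ln 9 and log_13(n) = ln n / ln 13. The ratio is (ln n / ln 9) · (ln 13 / ln n) = ln 13 / ln 9, a constant independent of n. So the limit is ln 13 / ln 9 = log_9(13).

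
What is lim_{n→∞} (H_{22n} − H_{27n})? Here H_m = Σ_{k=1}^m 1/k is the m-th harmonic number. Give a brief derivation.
lim = ln(22/27)

Euler-Maclaurin gives H_m = ln m + γ + 1/(2m) + O(1/m^2). The γ and O(1/m) terms cancel in the difference:
  H_{22n} − H_{27n} = ln(22n) − ln(27n) + O(1/n) = ln(22/27) + O(1/n).
Hence the limit is ln(22/27).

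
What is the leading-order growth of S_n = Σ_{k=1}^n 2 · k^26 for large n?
S_n ~ 2 · n^27 / 27

By integral comparison (Euler-Maclaurin), Σ_{k=1}^n 2 · k^26 = 2 · ∫_0^n x^26 dx + O(n^26) = 2 · n^27/27 + O(n^26). (Equivalently, Faulhaber's formula gives the same leading term.)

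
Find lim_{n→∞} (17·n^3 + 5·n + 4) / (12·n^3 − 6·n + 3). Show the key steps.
lim = 17/12

For large n the leading n^3 terms dominate both numerator and denominator. Dividing top and bottom by n^3, every other term tends to 0, leaving 17/12.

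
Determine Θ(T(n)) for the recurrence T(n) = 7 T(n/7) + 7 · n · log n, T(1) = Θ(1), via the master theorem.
T(n) = Θ(n · (log n)^2)

Here log_7 7 = 1 and f(n) = 7 · n · log n = Θ(n^(log_7 7) · (log n)^1). This is the extended Case 2 of the master theorem (f matches the critical exponent up to log factors), giving T(n) = Θ(n^(log_7 7) · (log n)^(1+1)) = Θ(n · (log n)^2).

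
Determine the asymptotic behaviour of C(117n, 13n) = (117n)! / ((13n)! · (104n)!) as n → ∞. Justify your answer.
C(117n, 13n) ~ (387420489/16777216)^(13n) · sqrt(9/(16π·13n))

Write N = 13n. Apply Stirling to each factorial:
  (9N)! ~ sqrt(2π·9N) · (9N/e)^(9N),
  N! ~ sqrt(2π N) · (N/e)^N,
  (8N)! ~ sqrt(2π·8N) · (8N/e)^(8N).
The exponential factors combine to (9N)^(9N) / (N^N · (8N)^(8N)) = 9^(9N)/8^(8N) = (9^9/8^8)^N = (387420489/16777216)^N.
The square-root prefactors combine to sqrt(2π·9N) / (sqrt(2π N)·sqrt(2π·8N)) = sqrt(9 / (2π·8·N)) = sqrt(9/(16π·13n)).
Substituting N = 13n: C(117n, 13n) ~ (387420489/16777216)^(13n) · sqrt(9/(16π·13n)).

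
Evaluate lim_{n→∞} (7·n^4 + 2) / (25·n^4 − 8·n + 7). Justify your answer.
lim = 7/25

For large n the leading n^4 terms dominate both numerator and denominator. Dividing top and bottom by n^4, every other term tends to 0, leaving 7/25.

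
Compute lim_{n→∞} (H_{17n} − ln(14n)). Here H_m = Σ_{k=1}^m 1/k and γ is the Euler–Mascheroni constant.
lim = ln(17/14) + γ

By Euler-Maclaurin, H_m = ln m + γ + O(1/m). So
  H_{17n} − ln(14n) = ln(17n) + γ − ln(14n) + O(1/n)
                       = ln(17/14) + γ + O(1/n).
Hence the limit is ln(17/14) + γ.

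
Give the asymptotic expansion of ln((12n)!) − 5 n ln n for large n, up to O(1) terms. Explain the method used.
ln((12n)!) − 5 n ln n = 7 n ln n + 12(ln 12 − 1) n + (1/2) ln(2π·12n) + O(1/n)

Stirling: ln((12n)!) = 12n ln(12n) − 12n + (1/2) ln(2π·12n) + O(1/n).
Expand 12n ln(12n) = 12n (ln n + ln 12) = 12n ln n + 12n ln 12.
Subtract 5n ln n: leading term is (12 − 5) n ln n = 7 n ln n. The next term is 12n ln 12 − 12n = 12(ln 12 − 1) n. Then the (1/2) ln(2π·12n) correction.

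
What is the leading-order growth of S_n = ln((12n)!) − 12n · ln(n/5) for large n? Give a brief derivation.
S_n ~ 12n · (ln 60 − 1) + O(ln n)

Stirling: ln((12n)!) = 12n ln(12n) − 12n + O(ln n).
  S_n = 12n ln(12n) − 12n − 12n ln(n/5) + O(ln n)
      = 12n ln(12n) − 12n ln n + 12n ln 5 − 12n + O(ln n)
      = 12n ln 12 + 12n ln 5 − 12n + O(ln n)
      = 12n (ln 60 − 1) + O(ln n).
Numerically ln(60) − 1 ≈ 3.0943.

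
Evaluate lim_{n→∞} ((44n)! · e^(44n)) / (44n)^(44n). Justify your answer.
lim = ∞

Stirling: (44n)! ~ sqrt(2π·44n) · (44n/e)^(44n). Hence
  (44n)! · e^(44n) / (44n)^(44n) ~ sqrt(2π·44n) = sqrt(2π·44) · sqrt(n) → ∞.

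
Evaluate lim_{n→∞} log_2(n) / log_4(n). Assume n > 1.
lim = ln(4) / ln(2) = log_2(4)

Change of base: log_2(n) = ln n / ln 2 and log_4(n) = ln n / ln 4. The ratio is (ln n / ln 2) · (ln 4 / ln n) = ln 4 / ln 2, a constant independent of n. So the limit is ln 4 / ln 2 = log_2(4).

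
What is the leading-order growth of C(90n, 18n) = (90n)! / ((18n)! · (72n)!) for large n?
C(90n, 18n) ~ (3125/256)^(18n) · sqrt(5/(8π·18n))

Write N = 18n. Apply Stirling to each factorial:
  (5N)! ~ sqrt(2π·5N) · (5N/e)^(5N),
  N! ~ sqrt(2π N) · (N/e)^N,
  (4N)! ~ sqrt(2π·4N) · (4N/e)^(4N).
The exponential factors combine to (5N)^(5N) / (N^N · (4N)^(4N)) = 5^(5N)/4^(4N) = (5^5/4^4)^N = (3125/256)^N.
The square-root prefactors combine to sqrt(2π·5N) / (sqrt(2π N)·sqrt(2π·4N)) = sqrt(5 / (2π·4·N)) = sqrt(5/(8π·18n)).
Substituting N = 18n: C(90n, 18n) ~ (3125/256)^(18n) · sqrt(5/(8π·18n)).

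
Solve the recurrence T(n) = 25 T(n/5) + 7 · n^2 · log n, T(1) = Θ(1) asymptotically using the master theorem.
T(n) = Θ(n^2 · (log n)^2)

Here log_5 25 = 2 and f(n) = 7 · n^2 · log n = Θ(n^(log_5 25) · (log n)^1). This is the extended Case 2 of the master theorem (f matches the critical exponent up to log factors), giving T(n) = Θ(n^(log_5 25) · (log n)^(1+1)) = Θ(n^2 · (log n)^2).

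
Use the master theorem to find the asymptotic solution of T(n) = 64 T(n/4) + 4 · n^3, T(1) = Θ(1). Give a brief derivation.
T(n) = Θ(n^3 log n)

log_4 64 = 3, and f(n) = 4 · n^3 = Θ(n^(log_4 64)). This is Case 2 of the master theorem: T(n) = Θ(f(n) · log n) = Θ(n^3 log n).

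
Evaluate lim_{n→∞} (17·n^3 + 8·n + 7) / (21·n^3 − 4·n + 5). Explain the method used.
lim = 17/21

For large n the leading n^3 terms dominate both numerator and denominator. Dividing top and bottom by n^3, every other term tends to 0, leaving 17/21.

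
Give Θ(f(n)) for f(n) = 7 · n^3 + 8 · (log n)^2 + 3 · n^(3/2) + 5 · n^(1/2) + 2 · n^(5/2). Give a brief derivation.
f(n) ∈ Θ(n^3)

Compare the terms by growth order. For large n, n^a · (log n)^b dominates n^a' · (log n)^b' iff a > a', or (a = a' and b > b'). Ranking the 5 terms shows the dominant one is 7 · n^3. Hence f(n) ∈ Θ(n^3).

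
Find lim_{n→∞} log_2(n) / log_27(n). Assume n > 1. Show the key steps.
lim = ln(27) / ln(2) = log_2(27)

Change of base: log_2(n) = ln n / ln 2 and log_27(n) = ln n / ln 27. The ratio is (ln n / ln 2) · (ln 27 / ln n) = ln 27 / ln 2, a constant independent of n. So the limit is ln 27 / ln 2 = log_2(27).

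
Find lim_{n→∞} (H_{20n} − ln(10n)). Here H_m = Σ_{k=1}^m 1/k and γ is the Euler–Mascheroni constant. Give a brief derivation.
lim = ln 2 + γ

By Euler-Maclaurin, H_m = ln m + γ + O(1/m). So
  H_{20n} − ln(10n) = ln(20n) + γ − ln(10n) + O(1/n)
                       = ln(20/10) + γ + O(1/n).
Hence the limit is ln(20/10) + γ (= ln 2).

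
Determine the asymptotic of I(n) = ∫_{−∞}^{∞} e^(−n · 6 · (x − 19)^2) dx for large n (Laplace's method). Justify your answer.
I(n) = sqrt(π/(6n))

Here φ(x) = 6 · (x − 19)^2 has its unique minimum at x* = 19 with φ(x*) = 0 and φ''(x*) = 12. Laplace's method gives
  I(n) ~ e^(−n φ(x*)) · sqrt(2π / (n · φ''(x*))) = sqrt(2π / (12n)) = sqrt(π/(6n)).
This is exact: substituting u = (x − 19)·sqrt(6n) gives I(n) = (1/sqrt(6n)) ∫_{−∞}^{∞} e^(−u^2) du = sqrt(π/(6n)).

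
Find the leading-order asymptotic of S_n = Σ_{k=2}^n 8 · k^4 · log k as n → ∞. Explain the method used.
S_n ~ 8 · n^5 log n / 5 − 8 · n^5 / 25

By integral comparison, S_n = ∫_1^n 8 · x^4 · log x dx + O(n^4 · log n). For the integral, ∫ x^4 log x dx = n^5 log n / 5 − n^5/25 (integration by parts). Hence S_n ~ 8 · n^5 log n / 5 − 8 · n^5 / 25.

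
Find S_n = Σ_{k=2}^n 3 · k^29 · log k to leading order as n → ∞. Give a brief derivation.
S_n ~ n^30 log n / 10 − n^30 / 300

By integral comparison, S_n = ∫_1^n 3 · x^29 · log x dx + O(n^29 · log n). For the integral, ∫ x^29 log x dx = n^30 log n / 30 − n^30/900 (integration by parts). Hence S_n ~ n^30 log n / 10 − n^30 / 300.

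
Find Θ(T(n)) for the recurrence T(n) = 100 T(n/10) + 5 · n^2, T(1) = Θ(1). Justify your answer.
T(n) = Θ(n^2 log n)

log_10 100 = 2, and f(n) = 5 · n^2 = Θ(n^(log_10 100)). This is Case 2 of the master theorem: T(n) = Θ(f(n) · log n) = Θ(n^2 log n).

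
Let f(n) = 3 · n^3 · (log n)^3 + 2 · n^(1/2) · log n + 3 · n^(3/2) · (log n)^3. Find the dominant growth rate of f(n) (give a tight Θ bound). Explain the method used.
f(n) ∈ Θ(n^3 · (log n)^3)

Compare the terms by growth order. For large n, n^a · (log n)^b dominates n^a' · (log n)^b' iff a > a', or (a = a' and b > b'). Ranking the 3 terms shows the dominant one is 3 · n^3 · (log n)^3. Hence f(n) ∈ Θ(n^3 · (log n)^3).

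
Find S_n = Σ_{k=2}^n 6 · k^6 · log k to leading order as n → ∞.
S_n ~ 6 · n^7 log n / 7 − 6 · n^7 / 49

By integral comparison, S_n = ∫_1^n 6 · x^6 · log x dx + O(n^6 · log n). For the integral, ∫ x^6 log x dx = n^7 log n / 7 − n^7/49 (integration by parts). Hence S_n ~ 6 · n^7 log n / 7 − 6 · n^7 / 49.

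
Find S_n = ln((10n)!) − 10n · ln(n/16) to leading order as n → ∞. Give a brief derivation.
S_n ~ 10n · (ln 160 − 1) + O(ln n)

Stirling: ln((10n)!) = 10n ln(10n) − 10n + O(ln n).
  S_n = 10n ln(10n) − 10n − 10n ln(n/16) + O(ln n)
      = 10n ln(10n) − 10n ln n + 10n ln 16 − 10n + O(ln n)
      = 10n ln 10 + 10n ln 16 − 10n + O(ln n)
      = 10n (ln 160 − 1) + O(ln n).
Numerically ln(160) − 1 ≈ 4.0752.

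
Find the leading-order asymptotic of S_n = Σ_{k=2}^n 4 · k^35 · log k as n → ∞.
S_n ~ n^36 log n / 9 − n^36 / 324

By integral comparison, S_n = ∫_1^n 4 · x^35 · log x dx + O(n^35 · log n). For the integral, ∫ x^35 log x dx = n^36 log n / 36 − n^36/1296 (integration by parts). Hence S_n ~ n^36 log n / 9 − n^36 / 324.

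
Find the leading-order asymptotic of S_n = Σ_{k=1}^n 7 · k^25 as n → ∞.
S_n ~ 7 · n^26 / 26

By integral comparison (Euler-Maclaurin), Σ_{k=1}^n 7 · k^25 = 7 · ∫_0^n x^25 dx + O(n^25) = 7 · n^26/26 + O(n^25). (Equivalently, Faulhaber's formula gives the same leading term.)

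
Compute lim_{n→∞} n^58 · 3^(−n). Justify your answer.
lim = 0

Exponentials with base > 1 dominate every fixed polynomial: for any fixed c, n^c / 3^n → 0 as n → ∞ (e.g. by the ratio test, or by writing 3^n = e^(n ln 3) and noting e^(n ln 3) / n^c → ∞). Hence n^58 · 3^(−n) = n^58 / 3^n → 0.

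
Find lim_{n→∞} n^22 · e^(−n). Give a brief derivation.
lim = 0

Exponentials with base > 1 dominate every fixed polynomial: for any fixed c, n^c / e^n → 0 as n → ∞ (e.g. by the ratio test, or since e^n grows faster than any power of n). Hence n^22 · e^(−n) = n^22 / e^n → 0.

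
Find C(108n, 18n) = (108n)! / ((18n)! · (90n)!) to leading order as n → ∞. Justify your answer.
C(108n, 18n) ~ (46656/3125)^(18n) · sqrt(3/(5π·18n))

Write N = 18n. Apply Stirling to each factorial:
  (6N)! ~ sqrt(2π·6N) · (6N/e)^(6N),
  N! ~ sqrt(2π N) · (N/e)^N,
  (5N)! ~ sqrt(2π·5N) · (5N/e)^(5N).
The exponential factors combine to (6N)^(6N) / (N^N · (5N)^(5N)) = 6^(6N)/5^(5N) = (6^6/5^5)^N = (46656/3125)^N.
The square-root prefactors combine to sqrt(2π·6N) / (sqrt(2π N)·sqrt(2π·5N)) = sqrt(6 / (2π·5·N)) = sqrt(3/(5π·18n)).
Substituting N = 18n: C(108n, 18n) ~ (46656/3125)^(18n) · sqrt(3/(5π·18n)).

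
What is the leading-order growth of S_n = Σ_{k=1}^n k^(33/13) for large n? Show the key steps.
S_n ~ (13/46) · n^(46/13)

Integral comparison: Σ_{k=1}^n k^(33/13) = ∫_0^n x^(33/13) dx + O(n^(33/13)). The integral is n^(1 + 33/13) / (1 + 33/13) = n^((33+13)/13) / ((33+13)/13) = (13/46) · n^(46/13).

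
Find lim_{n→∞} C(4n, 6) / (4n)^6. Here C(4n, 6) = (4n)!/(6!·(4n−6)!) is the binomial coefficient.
lim = 1/6! = 1/720

With N = 4n → ∞: C(N, 6) / N^6 = [N(N−1)…(N−5)] / (6! · N^6) = (1/6!) · 1 · (1 − 1/(4n)) · … · (1 − 5/(4n)). Each factor → 1 as N → ∞, so the limit is 1/6! = 1/720.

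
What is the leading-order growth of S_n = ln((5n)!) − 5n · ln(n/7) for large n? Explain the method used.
S_n ~ 5n · (ln 35 − 1) + O(ln n)

Stirling: ln((5n)!) = 5n ln(5n) − 5n + O(ln n).
  S_n = 5n ln(5n) − 5n − 5n ln(n/7) + O(ln n)
      = 5n ln(5n) − 5n ln n + 5n ln 7 − 5n + O(ln n)
      = 5n ln 5 + 5n ln 7 − 5n + O(ln n)
      = 5n (ln 35 − 1) + O(ln n).
Numerically ln(35) − 1 ≈ 2.5553.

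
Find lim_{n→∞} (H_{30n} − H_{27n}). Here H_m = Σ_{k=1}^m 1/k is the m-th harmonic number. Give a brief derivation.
lim = ln(30/27) = ln(10/9)

Euler-Maclaurin gives H_m = ln m + γ + 1/(2m) + O(1/m^2). The γ and O(1/m) terms cancel in the difference:
  H_{30n} − H_{27n} = ln(30n) − ln(27n) + O(1/n) = ln(30/27) + O(1/n).
Hence the limit is ln(30/27) = ln(10/9).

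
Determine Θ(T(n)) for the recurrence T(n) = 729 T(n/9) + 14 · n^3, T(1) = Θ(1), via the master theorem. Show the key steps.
T(n) = Θ(n^3 log n)

log_9 729 = 3, and f(n) = 14 · n^3 = Θ(n^(log_9 729)). This is Case 2 of the master theorem: T(n) = Θ(f(n) · log n) = Θ(n^3 log n).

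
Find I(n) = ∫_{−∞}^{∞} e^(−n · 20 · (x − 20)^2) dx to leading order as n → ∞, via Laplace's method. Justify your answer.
I(n) = sqrt(π/(20n))

Here φ(x) = 20 · (x − 20)^2 has its unique minimum at x* = 20 with φ(x*) = 0 and φ''(x*) = 40. Laplace's method gives
  I(n) ~ e^(−n φ(x*)) · sqrt(2π / (n · φ''(x*))) = sqrt(2π / (40n)) = sqrt(π/(20n)).
This is exact: substituting u = (x − 20)·sqrt(20n) gives I(n) = (1/sqrt(20n)) ∫_{−∞}^{∞} e^(−u^2) du = sqrt(π/(20n)).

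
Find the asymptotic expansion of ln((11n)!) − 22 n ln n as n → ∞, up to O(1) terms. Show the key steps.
ln((11n)!) − 22 n ln n = −11 n ln n + 11(ln 11 − 1) n + (1/2) ln(2π·11n) + O(1/n)

Stirling: ln((11n)!) = 11n ln(11n) − 11n + (1/2) ln(2π·11n) + O(1/n).
Expand 11n ln(11n) = 11n (ln n + ln 11) = 11n ln n + 11n ln 11.
Subtract 22n ln n: leading term is (11 − 22) n ln n = −11 n ln n. The next term is 11n ln 11 − 11n = 11(ln 11 − 1) n. Then the (1/2) ln(2π·11n) correction.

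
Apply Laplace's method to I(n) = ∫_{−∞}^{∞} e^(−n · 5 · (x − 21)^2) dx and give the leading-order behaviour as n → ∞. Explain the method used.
I(n) = sqrt(π/(5n))

Here φ(x) = 5 · (x − 21)^2 has its unique minimum at x* = 21 with φ(x*) = 0 and φ''(x*) = 10. Laplace's method gives
  I(n) ~ e^(−n φ(x*)) · sqrt(2π / (n · φ''(x*))) = sqrt(2π / (10n)) = sqrt(π/(5n)).
This is exact: substituting u = (x − 21)·sqrt(5n) gives I(n) = (1/sqrt(5n)) ∫_{−∞}^{∞} e^(−u^2) du = sqrt(π/(5n)).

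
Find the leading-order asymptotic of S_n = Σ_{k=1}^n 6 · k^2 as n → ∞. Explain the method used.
S_n ~ 2 · n^3

By integral comparison (Euler-Maclaurin), Σ_{k=1}^n 6 · k^2 = 6 · ∫_0^n x^2 dx + O(n^2) = 6 · n^3/3 = 2 · n^3 + O(n^2). (Equivalently, Faulhaber's formula gives the same leading term.)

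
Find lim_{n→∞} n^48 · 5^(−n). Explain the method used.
lim = 0

Exponentials with base > 1 dominate every fixed polynomial: for any fixed c, n^c / 5^n → 0 as n → ∞ (e.g. by the ratio test, or by writing 5^n = e^(n ln 5) and noting e^(n ln 5) / n^c → ∞). Hence n^48 · 5^(−n) = n^48 / 5^n → 0.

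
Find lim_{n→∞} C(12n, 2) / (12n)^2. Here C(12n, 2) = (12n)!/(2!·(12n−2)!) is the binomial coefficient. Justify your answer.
lim = 1/2! = 1/2

With N = 12n → ∞: C(N, 2) / N^2 = [N(N−1)…(N−1)] / (2! · N^2) = (1/2!) · 1 · (1 − 1/(12n)). Each factor → 1 as N → ∞, so the limit is 1/2! = 1/2.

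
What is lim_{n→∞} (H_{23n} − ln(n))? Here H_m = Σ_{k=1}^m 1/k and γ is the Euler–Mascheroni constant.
lim = ln 23 + γ

By Euler-Maclaurin, H_m = ln m + γ + O(1/m). So
  H_{23n} − ln(n) = ln(23n) + γ − ln(n) + O(1/n)
                       = ln(23/1) + γ + O(1/n).
Hence the limit is ln(23/1) + γ.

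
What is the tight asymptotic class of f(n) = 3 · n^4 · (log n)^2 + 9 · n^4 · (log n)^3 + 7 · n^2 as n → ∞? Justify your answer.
f(n) ∈ Θ(n^4 · (log n)^3)

Compare the terms by growth order. For large n, n^a · (log n)^b dominates n^a' · (log n)^b' iff a > a', or (a = a' and b > b'). Ranking the 3 terms shows the dominant one is 9 · n^4 · (log n)^3. Hence f(n) ∈ Θ(n^4 · (log n)^3).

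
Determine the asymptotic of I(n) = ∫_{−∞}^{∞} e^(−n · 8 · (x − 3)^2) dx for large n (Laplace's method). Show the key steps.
I(n) = sqrt(π/(8n))

Here φ(x) = 8 · (x − 3)^2 has its unique minimum at x* = 3 with φ(x*) = 0 and φ''(x*) = 16. Laplace's method gives
  I(n) ~ e^(−n φ(x*)) · sqrt(2π / (n · φ''(x*))) = sqrt(2π / (16n)) = sqrt(π/(8n)).
This is exact: substituting u = (x − 3)·sqrt(8n) gives I(n) = (1/sqrt(8n)) ∫_{−∞}^{∞} e^(−u^2) du = sqrt(π/(8n)).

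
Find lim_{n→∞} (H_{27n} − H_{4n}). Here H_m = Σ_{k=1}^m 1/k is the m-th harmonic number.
lim = ln(27/4)

Euler-Maclaurin gives H_m = ln m + γ + 1/(2m) + O(1/m^2). The γ and O(1/m) terms cancel in the difference:
  H_{27n} − H_{4n} = ln(27n) − ln(4n) + O(1/n) = ln(27/4) + O(1/n).
Hence the limit is ln(27/4).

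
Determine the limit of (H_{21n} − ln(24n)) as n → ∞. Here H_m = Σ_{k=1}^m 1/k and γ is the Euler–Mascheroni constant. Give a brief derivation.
lim = ln(7/8) + γ

By Euler-Maclaurin, H_m = ln m + γ + O(1/m). So
  H_{21n} − ln(24n) = ln(21n) + γ − ln(24n) + O(1/n)
                       = ln(21/24) + γ + O(1/n).
Hence the limit is ln(21/24) + γ (= ln(7/8)).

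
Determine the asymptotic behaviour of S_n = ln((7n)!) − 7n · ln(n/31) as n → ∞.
S_n ~ 7n · (ln 217 − 1) + O(ln n)

Stirling: ln((7n)!) = 7n ln(7n) − 7n + O(ln n).
  S_n = 7n ln(7n) − 7n − 7n ln(n/31) + O(ln n)
      = 7n ln(7n) − 7n ln n + 7n ln 31 − 7n + O(ln n)
      = 7n ln 7 + 7n ln 31 − 7n + O(ln n)
      = 7n (ln 217 − 1) + O(ln n).
Numerically ln(217) − 1 ≈ 4.3799.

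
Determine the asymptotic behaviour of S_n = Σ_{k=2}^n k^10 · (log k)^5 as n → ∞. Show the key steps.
S_n ~ n^11 · (log n)^5 / 11

By integral comparison, S_n = ∫_1^n x^10 · (log x)^5 dx + O(n^10 · (log n)^5). For the integral, the leading term of ∫_1^n x^10 (log x)^5 dx is n^11/11 · (log n)^5 (by repeated integration by parts; each step lowers the log-exponent and produces a relatively O(1/log n) correction). Hence S_n ~ n^11 · (log n)^5 / 11.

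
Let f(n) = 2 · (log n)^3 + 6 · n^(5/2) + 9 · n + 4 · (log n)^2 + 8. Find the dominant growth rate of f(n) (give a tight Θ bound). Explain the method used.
f(n) ∈ Θ(n^(5/2))

Compare the terms by growth order. For large n, n^a · (log n)^b dominates n^a' · (log n)^b' iff a > a', or (a = a' and b > b'). Ranking the 5 terms shows the dominant one is 6 · n^(5/2). Hence f(n) ∈ Θ(n^(5/2)).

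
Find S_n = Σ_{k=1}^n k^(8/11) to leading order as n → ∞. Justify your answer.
S_n ~ (11/19) · n^(19/11)

Integral comparison: Σ_{k=1}^n k^(8/11) = ∫_0^n x^(8/11) dx + O(n^(8/11)). The integral is n^(1 + 8/11) / (1 + 8/11) = n^((8+11)/11) / ((8+11)/11) = (11/19) · n^(19/11).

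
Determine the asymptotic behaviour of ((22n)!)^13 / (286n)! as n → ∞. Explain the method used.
((22n)!)^13/(286n)! ~ ((2π·22n)^(12/2) / sqrt(13)) · 13^(−13·22n)  →  0

Write N = 22n. Stirling: N! ~ sqrt(2π N)(N/e)^N and (13N)! ~ sqrt(2π·13N)·(13N/e)^(13N).
  (N!)^13/(13N)! ~ (2π N)^(13/2) (N/e)^(13N) / [sqrt(2π·13N) (13N/e)^(13N)]
     = (2π N)^(13/2) / sqrt(2π·13N) · (N/(13N))^(13N)
     = (2π N)^((13−1)/2) / sqrt(13) · 13^(−13N).
Since 13^13 > 1, the factor 13^(−13N) decays exponentially, so the ratio → 0. Substituting N = 22n gives the stated form.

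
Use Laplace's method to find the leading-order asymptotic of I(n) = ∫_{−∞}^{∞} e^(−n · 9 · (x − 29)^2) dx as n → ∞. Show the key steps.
I(n) = sqrt(π/(9n))

Here φ(x) = 9 · (x − 29)^2 has its unique minimum at x* = 29 with φ(x*) = 0 and φ''(x*) = 18. Laplace's method gives
  I(n) ~ e^(−n φ(x*)) · sqrt(2π / (n · φ''(x*))) = sqrt(2π / (18n)) = sqrt(π/(9n)).
This is exact: substituting u = (x − 29)·sqrt(9n) gives I(n) = (1/sqrt(9n)) ∫_{−∞}^{∞} e^(−u^2) du = sqrt(π/(9n)).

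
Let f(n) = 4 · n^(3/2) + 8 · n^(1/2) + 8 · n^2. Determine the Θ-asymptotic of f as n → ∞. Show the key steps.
f(n) ∈ Θ(n^2)

Compare the terms by growth order. For large n, n^a · (log n)^b dominates n^a' · (log n)^b' iff a > a', or (a = a' and b > b'). Ranking the 3 terms shows the dominant one is 8 · n^2. Hence f(n) ∈ Θ(n^2).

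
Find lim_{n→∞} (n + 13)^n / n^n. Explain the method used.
lim = e^13

Rewrite as (1 + 13/n)^(n). By the standard limit (1 + x/n)^n → e^x, we have (1 + 13/n)^n → e^13, and raising to the 1st power gives e^13.
More precisely, ln[(1 + 13/n)^(n)] = n · ln(1 + 13/n) = n · (13/n + O(1/n^2)) = 13 + O(1/n) → 13.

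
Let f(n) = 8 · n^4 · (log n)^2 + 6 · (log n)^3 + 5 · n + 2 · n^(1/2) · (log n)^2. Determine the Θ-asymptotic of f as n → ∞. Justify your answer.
f(n) ∈ Θ(n^4 · (log n)^2)

Compare the terms by growth order. For large n, n^a · (log n)^b dominates n^a' · (log n)^b' iff a > a', or (a = a' and b > b'). Ranking the 4 terms shows the dominant one is 8 · n^4 · (log n)^2. Hence f(n) ∈ Θ(n^4 · (log n)^2).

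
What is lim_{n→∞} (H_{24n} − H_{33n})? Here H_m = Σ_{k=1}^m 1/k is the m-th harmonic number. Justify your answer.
lim = ln(24/33) = ln(8/11)

Euler-Maclaurin gives H_m = ln m + γ + 1/(2m) + O(1/m^2). The γ and O(1/m) terms cancel in the difference:
  H_{24n} − H_{33n} = ln(24n) − ln(33n) + O(1/n) = ln(24/33) + O(1/n).
Hence the limit is ln(24/33) = ln(8/11).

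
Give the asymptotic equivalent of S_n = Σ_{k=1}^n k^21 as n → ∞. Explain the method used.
S_n ~ n^22 / 22

By integral comparison (Euler-Maclaurin), Σ_{k=1}^n k^21 = ∫_0^n x^21 dx + O(n^21) = n^22/22 + O(n^21). (Equivalently, Faulhaber's formula gives the same leading term.)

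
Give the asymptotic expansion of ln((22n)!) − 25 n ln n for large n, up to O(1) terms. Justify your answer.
ln((22n)!) − 25 n ln n = −3 n ln n + 22(ln 22 − 1) n + (1/2) ln(2π·22n) + O(1/n)

Stirling: ln((22n)!) = 22n ln(22n) − 22n + (1/2) ln(2π·22n) + O(1/n).
Expand 22n ln(22n) = 22n (ln n + ln 22) = 22n ln n + 22n ln 22.
Subtract 25n ln n: leading term is (22 − 25) n ln n = −3 n ln n. The next term is 22n ln 22 − 22n = 22(ln 22 − 1) n. Then the (1/2) ln(2π·22n) correction.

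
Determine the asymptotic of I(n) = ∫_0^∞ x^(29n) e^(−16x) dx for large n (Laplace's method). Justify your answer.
I(n) ~ (sqrt(2π·29n) / 16) · (29n/(16e))^(29n)

Write the integrand as exp(29n ln x − 16x) and set f(x) = 29n ln x − 16x. Then f'(x) = 29n/x − 16 = 0 at x* = 29n/16, and f''(x*) = −29n/x*^2 = −16^2/(29n). Laplace's method (interior maximum) gives
  I(n) ~ e^(f(x*)) · sqrt(2π / |f''(x*)|)
        = exp(29n ln(29n/16) − 29n) · sqrt(2π · 29n / 16^2)
        = (29n/16)^(29n) e^(−29n) · sqrt(2π·29n) / 16
        = (sqrt(2π·29n) / 16) · (29n/(16e))^(29n).
This matches Γ(29n+1)/16^(29n+1) with Stirling applied to Γ.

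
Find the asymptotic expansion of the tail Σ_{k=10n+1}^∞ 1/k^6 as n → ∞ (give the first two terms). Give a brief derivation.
Σ_{k>10n} 1/k^6 = 1/(5 · (10n)^5) − 1/(2 · (10n)^6) + O(1/(10n)^7)

Compare to the integral: ∫_{10n}^∞ x^(−6) dx = [−x^(−5)/5]_{10n}^∞ = 1/((6−1)·(10n)^5). The Euler-Maclaurin correction adds −f(10n)/2 = −1/(2·(10n)^6). Euler-Maclaurin then gives
  Σ_{k>10n} 1/k^6 = ∫_{10n}^∞ dx/x^6 − 1/(2·(10n)^6) + O(1/(10n)^7).
(Equivalently this is ζ(6) − Σ_{k≤10n} 1/k^6.)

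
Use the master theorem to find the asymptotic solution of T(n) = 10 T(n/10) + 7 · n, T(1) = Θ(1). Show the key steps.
T(n) = Θ(n log n)

log_10 10 = 1, and f(n) = 7 · n = Θ(n^(log_10 10)). This is Case 2 of the master theorem: T(n) = Θ(f(n) · log n) = Θ(n log n).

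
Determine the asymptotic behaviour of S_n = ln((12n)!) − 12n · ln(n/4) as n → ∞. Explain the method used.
S_n ~ 12n · (ln 48 − 1) + O(ln n)

Stirling: ln((12n)!) = 12n ln(12n) − 12n + O(ln n).
  S_n = 12n ln(12n) − 12n − 12n ln(n/4) + O(ln n)
      = 12n ln(12n) − 12n ln n + 12n ln 4 − 12n + O(ln n)
      = 12n ln 12 + 12n ln 4 − 12n + O(ln n)
      = 12n (ln 48 − 1) + O(ln n).
Numerically ln(48) − 1 ≈ 2.8712.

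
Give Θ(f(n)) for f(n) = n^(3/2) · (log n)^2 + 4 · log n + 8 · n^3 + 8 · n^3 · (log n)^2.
f(n) ∈ Θ(n^3 · (log n)^2)

Compare the terms by growth order. For large n, n^a · (log n)^b dominates n^a' · (log n)^b' iff a > a', or (a = a' and b > b'). Ranking the 4 terms shows the dominant one is 8 · n^3 · (log n)^2. Hence f(n) ∈ Θ(n^3 · (log n)^2).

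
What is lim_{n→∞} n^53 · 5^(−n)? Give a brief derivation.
lim = 0

Exponentials with base > 1 dominate every fixed polynomial: for any fixed c, n^c / 5^n → 0 as n → ∞ (e.g. by the ratio test, or by writing 5^n = e^(n ln 5) and noting e^(n ln 5) / n^c → ∞). Hence n^53 · 5^(−n) = n^53 / 5^n → 0.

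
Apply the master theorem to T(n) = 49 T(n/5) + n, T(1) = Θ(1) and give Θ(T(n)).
T(n) = Θ(n^(log_5 49))

Master theorem: compare f(n) = n to n^(log_5 49) where log_5 49 ≈ 2.418. Since 1 < log_5 49, we have f(n) = O(n^(log_5 49 − ε)) for some ε > 0 — Case 1. Hence T(n) = Θ(n^(log_5 49)).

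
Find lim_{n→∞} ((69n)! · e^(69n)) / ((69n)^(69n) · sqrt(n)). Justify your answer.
lim = sqrt(2π·69)

Stirling: (69n)! ~ sqrt(2π·69n) · (69n/e)^(69n). Hence
  (69n)! · e^(69n) / (69n)^(69n) ~ sqrt(2π·69n).
Dividing by sqrt(n): sqrt(2π·69n) / sqrt(n) = sqrt(2π·69) · n^((1−1)/2), so the limit is sqrt(2π·69).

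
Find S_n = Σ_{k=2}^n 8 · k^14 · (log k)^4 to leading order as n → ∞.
S_n ~ 8 · n^15 · (log n)^4 / 15

By integral comparison, S_n = ∫_1^n 8 · x^14 · (log x)^4 dx + O(n^14 · (log n)^4). For the integral, the leading term of ∫_1^n x^14 (log x)^4 dx is n^15/15 · (log n)^4 (by repeated integration by parts; each step lowers the log-exponent and produces a relatively O(1/log n) correction). Hence S_n ~ 8 · n^15 · (log n)^4 / 15.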